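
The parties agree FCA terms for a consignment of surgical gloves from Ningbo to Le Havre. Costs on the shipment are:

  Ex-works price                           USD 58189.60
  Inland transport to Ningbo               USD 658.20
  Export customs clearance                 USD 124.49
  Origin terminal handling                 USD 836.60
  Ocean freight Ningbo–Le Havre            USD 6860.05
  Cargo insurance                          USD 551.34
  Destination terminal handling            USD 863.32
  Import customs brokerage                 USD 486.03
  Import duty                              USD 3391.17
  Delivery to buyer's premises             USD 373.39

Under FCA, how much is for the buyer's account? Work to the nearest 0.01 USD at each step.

Buyer's account: USD 13361.90

FCA: the seller delivers export-cleared goods to the carrier; the buyer bears costs from that point.
Seller's account: goods 58189.60 + inland to port 658.20 + export clearance 124.49 = 58972.29
Buyer's account: origin terminal 836.60 + freight 6860.05 + insurance 551.34 + destination terminal 863.32 + brokerage 486.03 + duty 3391.17 + delivery 373.39 = 13361.90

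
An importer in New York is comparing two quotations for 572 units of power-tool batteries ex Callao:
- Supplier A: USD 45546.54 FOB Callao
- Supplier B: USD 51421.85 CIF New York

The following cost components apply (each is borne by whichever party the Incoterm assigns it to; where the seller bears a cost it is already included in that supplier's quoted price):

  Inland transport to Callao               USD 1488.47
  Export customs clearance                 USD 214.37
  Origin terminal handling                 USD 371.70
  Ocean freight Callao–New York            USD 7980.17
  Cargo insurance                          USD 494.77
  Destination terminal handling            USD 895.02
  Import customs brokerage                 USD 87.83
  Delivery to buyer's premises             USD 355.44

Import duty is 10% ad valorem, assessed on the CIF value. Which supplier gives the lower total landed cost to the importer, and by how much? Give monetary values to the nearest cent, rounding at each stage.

Supplier A (FOB):
CIF value = FOB price + freight + insurance = 45546.54 + 7980.17 + 494.77 = 54021.48
Import duty = 54021.48 × 10% = 5402.15
Buyer bears (A): 7980.17 + 494.77 + 895.02 + 87.83 + 355.44 = 9813.23
Landed cost (A) = invoice 45546.54 + 9813.23 + duty 5402.15 = 60761.92
Supplier B (CIF):
The CIF price already equals the CIF value: 51421.85
Import duty = 51421.85 × 10% = 5142.19
Buyer bears (B): 895.02 + 87.83 + 355.44 = 1338.29
Landed cost (B) = invoice 51421.85 + 1338.29 + duty 5142.19 = 57902.33
Difference = |60761.92 − 57902.33| = 2859.59

Supplier B is cheaper by USD 2859.59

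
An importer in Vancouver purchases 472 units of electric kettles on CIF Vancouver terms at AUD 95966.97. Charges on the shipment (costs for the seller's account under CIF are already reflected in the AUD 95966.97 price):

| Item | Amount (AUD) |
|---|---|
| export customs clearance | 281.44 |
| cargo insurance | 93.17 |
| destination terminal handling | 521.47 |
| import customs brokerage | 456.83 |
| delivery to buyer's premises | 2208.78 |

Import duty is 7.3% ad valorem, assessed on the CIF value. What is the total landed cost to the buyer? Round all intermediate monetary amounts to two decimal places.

CIF: the seller pays costs through ocean freight and marine insurance to the destination port.
Already in the invoice (seller's account under CIF): export clearance, insurance — exclude.
The CIF price already equals the CIF value: 95966.97
Import duty = 95966.97 × 7.3% = 7005.59
Buyer bears: destination terminal 521.47 + brokerage 456.83 + delivery 2208.78 + duty 7005.59 = 10192.67
Landed cost = invoice 95966.97 + 10192.67 = 106159.64

Total landed cost: AUD 106159.64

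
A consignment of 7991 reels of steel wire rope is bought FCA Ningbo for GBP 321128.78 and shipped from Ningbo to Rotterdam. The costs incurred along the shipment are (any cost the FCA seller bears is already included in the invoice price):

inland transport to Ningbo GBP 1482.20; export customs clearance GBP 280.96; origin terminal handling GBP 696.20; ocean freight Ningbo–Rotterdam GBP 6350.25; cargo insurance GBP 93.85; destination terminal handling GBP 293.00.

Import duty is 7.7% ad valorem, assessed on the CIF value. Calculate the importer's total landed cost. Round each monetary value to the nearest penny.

FCA: the seller delivers export-cleared goods to the carrier; the buyer bears costs from that point.
Already in the invoice (seller's account under FCA): inland to port, export clearance — exclude.
CIF value = FCA price + origin terminal + freight + insurance = 321128.78 + 696.20 + 6350.25 + 93.85 = 328269.08
Import duty = 328269.08 × 7.7% = 25276.72
Buyer bears: origin terminal 696.20 + freight 6350.25 + insurance 93.85 + destination terminal 293.00 + duty 25276.72 = 32710.02
Landed cost = invoice 321128.78 + 32710.02 = 353838.80

Total landed cost: GBP 353838.80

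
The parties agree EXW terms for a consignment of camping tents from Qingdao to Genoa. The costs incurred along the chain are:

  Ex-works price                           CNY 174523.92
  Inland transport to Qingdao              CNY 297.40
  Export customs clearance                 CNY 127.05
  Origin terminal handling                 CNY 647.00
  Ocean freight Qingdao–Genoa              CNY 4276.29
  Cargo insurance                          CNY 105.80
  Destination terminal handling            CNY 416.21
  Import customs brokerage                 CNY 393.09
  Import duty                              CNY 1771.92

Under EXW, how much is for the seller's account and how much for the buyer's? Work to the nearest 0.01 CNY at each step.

EXW: the seller makes goods available at their premises; the buyer bears all onward costs.
Seller's account: goods 174523.92 = 174523.92
Buyer's account: inland to port 297.40 + export clearance 127.05 + origin terminal 647.00 + freight 4276.29 + insurance 105.80 + destination terminal 416.21 + brokerage 393.09 + duty 1771.92 = 8034.76

Seller: CNY 174523.92; buyer: CNY 8034.76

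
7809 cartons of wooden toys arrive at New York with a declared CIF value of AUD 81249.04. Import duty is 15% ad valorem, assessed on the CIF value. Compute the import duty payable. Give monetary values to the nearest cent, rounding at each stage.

Import duty: AUD 12187.36

Import duty = 81249.04 × 15% = 12187.36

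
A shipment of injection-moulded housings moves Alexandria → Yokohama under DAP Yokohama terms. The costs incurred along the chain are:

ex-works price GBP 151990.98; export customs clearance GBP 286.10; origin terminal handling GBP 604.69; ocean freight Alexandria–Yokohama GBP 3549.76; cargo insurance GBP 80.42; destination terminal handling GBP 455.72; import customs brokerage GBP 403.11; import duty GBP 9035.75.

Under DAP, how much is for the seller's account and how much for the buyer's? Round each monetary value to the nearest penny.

Seller: GBP 156967.67; buyer: GBP 9438.86

DAP: the seller bears all costs to the named destination except import duty and clearance.
Seller's account: goods 151990.98 + export clearance 286.10 + origin terminal 604.69 + freight 3549.76 + insurance 80.42 + destination terminal 455.72 = 156967.67
Buyer's account: brokerage 403.11 + duty 9035.75 = 9438.86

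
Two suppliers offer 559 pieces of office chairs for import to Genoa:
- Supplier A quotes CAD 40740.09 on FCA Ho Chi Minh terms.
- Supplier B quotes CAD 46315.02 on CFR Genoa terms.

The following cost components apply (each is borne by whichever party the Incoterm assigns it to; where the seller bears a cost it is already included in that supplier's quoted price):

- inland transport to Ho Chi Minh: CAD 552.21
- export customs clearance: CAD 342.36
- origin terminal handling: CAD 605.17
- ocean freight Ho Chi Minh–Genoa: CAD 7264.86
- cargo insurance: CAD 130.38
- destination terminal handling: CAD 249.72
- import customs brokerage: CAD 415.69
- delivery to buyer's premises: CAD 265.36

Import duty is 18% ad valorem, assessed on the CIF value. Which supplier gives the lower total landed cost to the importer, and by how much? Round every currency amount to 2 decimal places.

Supplier B is cheaper by CAD 2708.22

Supplier A (FCA):
CIF value = FCA price + origin terminal + freight + insurance = 40740.09 + 605.17 + 7264.86 + 130.38 = 48740.50
Import duty = 48740.50 × 18% = 8773.29
Buyer bears (A): 605.17 + 7264.86 + 130.38 + 249.72 + 415.69 + 265.36 = 8931.18
Landed cost (A) = invoice 40740.09 + 8931.18 + duty 8773.29 = 58444.56
Supplier B (CFR):
CIF value = CFR price + insurance = 46315.02 + 130.38 = 46445.40
Import duty = 46445.40 × 18% = 8360.17
Buyer bears (B): 130.38 + 249.72 + 415.69 + 265.36 = 1061.15
Landed cost (B) = invoice 46315.02 + 1061.15 + duty 8360.17 = 55736.34
Difference = |58444.56 − 55736.34| = 2708.22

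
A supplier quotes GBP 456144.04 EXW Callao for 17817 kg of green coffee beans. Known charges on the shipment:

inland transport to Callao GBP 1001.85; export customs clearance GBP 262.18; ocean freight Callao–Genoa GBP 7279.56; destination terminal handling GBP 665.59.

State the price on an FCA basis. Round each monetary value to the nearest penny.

Not relevant to the conversion: freight, destination terminal — on the buyer under both terms; not part of either seller's price.
From EXW to FCA, the seller additionally bears: inland to port, export clearance.
FCA price = 456144.04 + 1001.85 + 262.18 = 457408.07

FCA price: GBP 457408.07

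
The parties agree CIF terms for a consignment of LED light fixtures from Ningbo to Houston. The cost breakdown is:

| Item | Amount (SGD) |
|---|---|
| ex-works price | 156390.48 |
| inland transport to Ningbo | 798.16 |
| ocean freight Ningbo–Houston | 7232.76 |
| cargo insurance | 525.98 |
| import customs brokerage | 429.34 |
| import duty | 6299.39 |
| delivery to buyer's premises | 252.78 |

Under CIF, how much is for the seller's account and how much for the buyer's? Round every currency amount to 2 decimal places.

CIF: the seller pays costs through ocean freight and marine insurance to the destination port.
Seller's account: goods 156390.48 + inland to port 798.16 + freight 7232.76 + insurance 525.98 = 164947.38
Buyer's account: brokerage 429.34 + duty 6299.39 + delivery 252.78 = 6981.51

Seller: SGD 164947.38; buyer: SGD 6981.51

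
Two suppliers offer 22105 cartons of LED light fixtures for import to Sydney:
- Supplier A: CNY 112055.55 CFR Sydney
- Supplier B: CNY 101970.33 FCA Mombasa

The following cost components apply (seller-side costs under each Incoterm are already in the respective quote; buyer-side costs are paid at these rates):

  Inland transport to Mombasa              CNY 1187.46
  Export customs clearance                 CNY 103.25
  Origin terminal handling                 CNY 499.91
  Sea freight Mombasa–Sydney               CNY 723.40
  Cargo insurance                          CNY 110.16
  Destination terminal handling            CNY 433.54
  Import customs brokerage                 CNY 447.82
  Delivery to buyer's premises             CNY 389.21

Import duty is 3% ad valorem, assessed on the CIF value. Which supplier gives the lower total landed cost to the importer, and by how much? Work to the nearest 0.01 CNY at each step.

Supplier A (CFR):
CIF value = CFR price + insurance = 112055.55 + 110.16 = 112165.71
Import duty = 112165.71 × 3% = 3364.97
Buyer bears (A): 110.16 + 433.54 + 447.82 + 389.21 = 1380.73
Landed cost (A) = invoice 112055.55 + 1380.73 + duty 3364.97 = 116801.25
Supplier B (FCA):
CIF value = FCA price + origin terminal + freight + insurance = 101970.33 + 499.91 + 723.40 + 110.16 = 103303.80
Import duty = 103303.80 × 3% = 3099.11
Buyer bears (B): 499.91 + 723.40 + 110.16 + 433.54 + 447.82 + 389.21 = 2604.04
Landed cost (B) = invoice 101970.33 + 2604.04 + duty 3099.11 = 107673.48
Difference = |116801.25 − 107673.48| = 9127.77

Supplier B is cheaper by CNY 9127.77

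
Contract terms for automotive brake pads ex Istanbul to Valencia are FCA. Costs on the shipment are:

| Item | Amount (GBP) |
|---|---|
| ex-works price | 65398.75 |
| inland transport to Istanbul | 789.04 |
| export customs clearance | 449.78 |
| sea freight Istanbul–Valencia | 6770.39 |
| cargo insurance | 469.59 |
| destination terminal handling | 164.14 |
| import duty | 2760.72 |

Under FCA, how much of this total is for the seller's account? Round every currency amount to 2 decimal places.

Seller's account: GBP 66637.57

FCA: the seller delivers export-cleared goods to the carrier; the buyer bears costs from that point.
Seller's account: goods 65398.75 + inland to port 789.04 + export clearance 449.78 = 66637.57
Buyer's account: freight 6770.39 + insurance 469.59 + destination terminal 164.14 + duty 2760.72 = 10164.84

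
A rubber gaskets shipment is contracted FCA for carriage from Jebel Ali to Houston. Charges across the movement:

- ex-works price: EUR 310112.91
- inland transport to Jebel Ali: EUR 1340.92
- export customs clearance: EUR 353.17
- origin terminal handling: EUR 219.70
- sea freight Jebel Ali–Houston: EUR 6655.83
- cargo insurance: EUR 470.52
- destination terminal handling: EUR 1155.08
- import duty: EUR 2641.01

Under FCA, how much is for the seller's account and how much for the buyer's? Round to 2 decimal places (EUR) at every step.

Seller: EUR 311807.00; buyer: EUR 11142.14

FCA: the seller delivers export-cleared goods to the carrier; the buyer bears costs from that point.
Seller's account: goods 310112.91 + inland to port 1340.92 + export clearance 353.17 = 311807.00
Buyer's account: origin terminal 219.70 + freight 6655.83 + insurance 470.52 + destination terminal 1155.08 + duty 2641.01 = 11142.14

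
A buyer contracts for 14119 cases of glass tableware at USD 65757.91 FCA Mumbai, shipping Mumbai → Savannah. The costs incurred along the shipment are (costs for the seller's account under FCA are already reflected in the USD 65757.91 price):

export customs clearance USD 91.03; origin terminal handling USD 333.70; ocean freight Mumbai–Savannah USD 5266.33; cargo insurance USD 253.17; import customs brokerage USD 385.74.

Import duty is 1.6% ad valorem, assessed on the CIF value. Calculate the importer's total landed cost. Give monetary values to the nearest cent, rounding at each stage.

Total landed cost: USD 73142.63

FCA: the seller delivers export-cleared goods to the carrier; the buyer bears costs from that point.
Already in the invoice (seller's account under FCA): export clearance — exclude.
CIF value = FCA price + origin terminal + freight + insurance = 65757.91 + 333.70 + 5266.33 + 253.17 = 71611.11
Import duty = 71611.11 × 1.6% = 1145.78
Buyer bears: origin terminal 333.70 + freight 5266.33 + insurance 253.17 + brokerage 385.74 + duty 1145.78 = 7384.72
Landed cost = invoice 65757.91 + 7384.72 = 73142.63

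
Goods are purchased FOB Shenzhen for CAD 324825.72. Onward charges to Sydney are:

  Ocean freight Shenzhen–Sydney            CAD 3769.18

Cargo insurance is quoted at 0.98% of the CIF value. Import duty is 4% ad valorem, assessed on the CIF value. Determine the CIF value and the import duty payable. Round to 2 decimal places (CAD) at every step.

CIF value: CAD 331847.00; import duty: CAD 13273.88

Let C be the CIF value. C = FOB price + freight + 0.98% × C
C − 0.98% × C = 324825.72 + 3769.18
0.9902 × C = 328594.90
C = 328594.90 / 0.9902 = 331847.00
Insurance premium = 0.98% × 331847.00 = 3252.10
Import duty = 331847.00 × 4% = 13273.88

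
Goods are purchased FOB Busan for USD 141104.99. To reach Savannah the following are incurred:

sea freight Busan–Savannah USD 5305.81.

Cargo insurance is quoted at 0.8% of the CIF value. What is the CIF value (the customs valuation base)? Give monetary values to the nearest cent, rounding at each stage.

Let C be the CIF value. C = FOB price + freight + 0.8% × C
C − 0.8% × C = 141104.99 + 5305.81
0.992 × C = 146410.80
C = 146410.80 / 0.992 = 147591.53
Insurance premium = 0.8% × 147591.53 = 1180.73

CIF value: USD 147591.53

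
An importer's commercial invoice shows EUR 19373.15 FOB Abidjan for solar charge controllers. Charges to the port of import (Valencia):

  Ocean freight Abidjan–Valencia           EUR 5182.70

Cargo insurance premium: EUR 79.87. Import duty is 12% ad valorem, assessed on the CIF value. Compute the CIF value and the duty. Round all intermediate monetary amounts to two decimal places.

CIF value: EUR 24635.72; import duty: EUR 2956.29

CIF = FOB price + freight + insurance
CIF = 19373.15 + 5182.70 + 79.87 = 24635.72
Import duty = 24635.72 × 12% = 2956.29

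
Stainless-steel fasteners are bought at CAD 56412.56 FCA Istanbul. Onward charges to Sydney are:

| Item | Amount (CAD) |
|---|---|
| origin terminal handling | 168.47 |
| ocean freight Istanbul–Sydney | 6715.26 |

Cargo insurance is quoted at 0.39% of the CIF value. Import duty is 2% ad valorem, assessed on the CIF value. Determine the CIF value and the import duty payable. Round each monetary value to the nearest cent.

CIF value: CAD 63544.11; import duty: CAD 1270.88

Let C be the CIF value. C = FCA price + pre-shipment costs + freight + 0.39% × C
C − 0.39% × C = 56412.56 + 168.47 + 6715.26
0.9961 × C = 63296.29
C = 63296.29 / 0.9961 = 63544.11
Insurance premium = 0.39% × 63544.11 = 247.82
Import duty = 63544.11 × 2% = 1270.88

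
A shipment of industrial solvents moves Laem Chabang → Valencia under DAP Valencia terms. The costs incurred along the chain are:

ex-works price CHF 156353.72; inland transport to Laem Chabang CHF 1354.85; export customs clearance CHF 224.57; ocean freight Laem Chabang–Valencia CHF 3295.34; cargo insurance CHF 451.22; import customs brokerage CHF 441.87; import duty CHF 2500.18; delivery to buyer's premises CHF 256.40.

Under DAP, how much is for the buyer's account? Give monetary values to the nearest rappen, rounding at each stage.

DAP: the seller bears all costs to the named destination except import duty and clearance.
Seller's account: goods 156353.72 + inland to port 1354.85 + export clearance 224.57 + freight 3295.34 + insurance 451.22 + delivery 256.40 = 161936.10
Buyer's account: brokerage 441.87 + duty 2500.18 = 2942.05

Buyer's account: CHF 2942.05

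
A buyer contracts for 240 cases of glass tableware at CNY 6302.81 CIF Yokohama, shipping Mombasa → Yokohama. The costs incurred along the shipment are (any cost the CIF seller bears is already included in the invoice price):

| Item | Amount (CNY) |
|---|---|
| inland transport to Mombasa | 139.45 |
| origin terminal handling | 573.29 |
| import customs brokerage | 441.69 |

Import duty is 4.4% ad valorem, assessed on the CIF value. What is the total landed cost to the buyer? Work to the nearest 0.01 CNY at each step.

Total landed cost: CNY 7021.82

CIF: the seller pays costs through ocean freight and marine insurance to the destination port.
Already in the invoice (seller's account under CIF): inland to port, origin terminal — exclude.
The CIF price already equals the CIF value: 6302.81
Import duty = 6302.81 × 4.4% = 277.32
Buyer bears: brokerage 441.69 + duty 277.32 = 719.01
Landed cost = invoice 6302.81 + 719.01 = 7021.82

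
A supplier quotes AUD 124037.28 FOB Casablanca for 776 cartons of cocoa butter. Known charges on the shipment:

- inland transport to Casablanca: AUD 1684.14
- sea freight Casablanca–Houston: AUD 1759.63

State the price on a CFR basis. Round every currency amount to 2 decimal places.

CFR price: AUD 125796.91

Not relevant to the conversion: inland to port — on the seller under both FOB and CFR; already in the FOB price and stays in the CFR price.
From FOB to CFR, the seller additionally bears: freight.
CFR price = 124037.28 + 1759.63 = 125796.91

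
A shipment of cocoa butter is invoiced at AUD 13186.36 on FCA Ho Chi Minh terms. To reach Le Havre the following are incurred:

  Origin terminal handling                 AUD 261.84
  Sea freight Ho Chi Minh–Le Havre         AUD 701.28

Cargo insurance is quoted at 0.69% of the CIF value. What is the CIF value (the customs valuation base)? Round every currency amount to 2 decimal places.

CIF value: AUD 14247.79

Let C be the CIF value. C = FCA price + pre-shipment costs + freight + 0.69% × C
C − 0.69% × C = 13186.36 + 261.84 + 701.28
0.9931 × C = 14149.48
C = 14149.48 / 0.9931 = 14247.79
Insurance premium = 0.69% × 14247.79 = 98.31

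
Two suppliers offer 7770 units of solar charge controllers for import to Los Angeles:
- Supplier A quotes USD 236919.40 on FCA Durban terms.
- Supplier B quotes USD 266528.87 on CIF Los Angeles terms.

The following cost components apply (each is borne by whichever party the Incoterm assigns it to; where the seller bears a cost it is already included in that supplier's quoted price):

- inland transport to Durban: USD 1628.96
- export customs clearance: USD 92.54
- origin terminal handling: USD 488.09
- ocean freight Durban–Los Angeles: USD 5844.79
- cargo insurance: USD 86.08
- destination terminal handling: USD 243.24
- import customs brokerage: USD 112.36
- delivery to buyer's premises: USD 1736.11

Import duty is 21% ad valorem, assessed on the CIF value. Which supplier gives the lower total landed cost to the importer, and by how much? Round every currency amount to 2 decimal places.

Supplier A is cheaper by USD 28060.51

Supplier A (FCA):
CIF value = FCA price + origin terminal + freight + insurance = 236919.40 + 488.09 + 5844.79 + 86.08 = 243338.36
Import duty = 243338.36 × 21% = 51101.06
Buyer bears (A): 488.09 + 5844.79 + 86.08 + 243.24 + 112.36 + 1736.11 = 8510.67
Landed cost (A) = invoice 236919.40 + 8510.67 + duty 51101.06 = 296531.13
Supplier B (CIF):
The CIF price already equals the CIF value: 266528.87
Import duty = 266528.87 × 21% = 55971.06
Buyer bears (B): 243.24 + 112.36 + 1736.11 = 2091.71
Landed cost (B) = invoice 266528.87 + 2091.71 + duty 55971.06 = 324591.64
Difference = |296531.13 − 324591.64| = 28060.51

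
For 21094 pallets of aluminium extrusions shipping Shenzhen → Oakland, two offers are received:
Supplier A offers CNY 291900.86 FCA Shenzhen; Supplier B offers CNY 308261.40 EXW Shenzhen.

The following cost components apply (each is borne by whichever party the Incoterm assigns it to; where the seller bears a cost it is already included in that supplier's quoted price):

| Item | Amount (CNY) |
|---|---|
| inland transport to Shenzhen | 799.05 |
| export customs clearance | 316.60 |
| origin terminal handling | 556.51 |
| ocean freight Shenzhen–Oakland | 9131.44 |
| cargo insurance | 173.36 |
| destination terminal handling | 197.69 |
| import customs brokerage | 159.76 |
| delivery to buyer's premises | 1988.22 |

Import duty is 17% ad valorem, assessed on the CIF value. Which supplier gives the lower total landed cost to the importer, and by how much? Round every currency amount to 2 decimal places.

Supplier A (FCA):
CIF value = FCA price + origin terminal + freight + insurance = 291900.86 + 556.51 + 9131.44 + 173.36 = 301762.17
Import duty = 301762.17 × 17% = 51299.57
Buyer bears (A): 556.51 + 9131.44 + 173.36 + 197.69 + 159.76 + 1988.22 = 12206.98
Landed cost (A) = invoice 291900.86 + 12206.98 + duty 51299.57 = 355407.41
Supplier B (EXW):
CIF value = EXW price + inland to port + export clearance + origin terminal + freight + insurance = 308261.40 + 799.05 + 316.60 + 556.51 + 9131.44 + 173.36 = 319238.36
Import duty = 319238.36 × 17% = 54270.52
Buyer bears (B): 799.05 + 316.60 + 556.51 + 9131.44 + 173.36 + 197.69 + 159.76 + 1988.22 = 13322.63
Landed cost (B) = invoice 308261.40 + 13322.63 + duty 54270.52 = 375854.55
Difference = |355407.41 − 375854.55| = 20447.14

Supplier A is cheaper by CNY 20447.14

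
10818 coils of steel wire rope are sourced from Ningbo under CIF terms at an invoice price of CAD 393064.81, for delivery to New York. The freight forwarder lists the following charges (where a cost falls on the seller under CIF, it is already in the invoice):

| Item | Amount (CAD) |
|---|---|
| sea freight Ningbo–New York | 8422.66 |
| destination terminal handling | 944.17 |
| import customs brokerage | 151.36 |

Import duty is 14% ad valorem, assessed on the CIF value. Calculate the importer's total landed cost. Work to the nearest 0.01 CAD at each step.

CIF: the seller pays costs through ocean freight and marine insurance to the destination port.
Already in the invoice (seller's account under CIF): freight — exclude.
The CIF price already equals the CIF value: 393064.81
Import duty = 393064.81 × 14% = 55029.07
Buyer bears: destination terminal 944.17 + brokerage 151.36 + duty 55029.07 = 56124.60
Landed cost = invoice 393064.81 + 56124.60 = 449189.41

Total landed cost: CAD 449189.41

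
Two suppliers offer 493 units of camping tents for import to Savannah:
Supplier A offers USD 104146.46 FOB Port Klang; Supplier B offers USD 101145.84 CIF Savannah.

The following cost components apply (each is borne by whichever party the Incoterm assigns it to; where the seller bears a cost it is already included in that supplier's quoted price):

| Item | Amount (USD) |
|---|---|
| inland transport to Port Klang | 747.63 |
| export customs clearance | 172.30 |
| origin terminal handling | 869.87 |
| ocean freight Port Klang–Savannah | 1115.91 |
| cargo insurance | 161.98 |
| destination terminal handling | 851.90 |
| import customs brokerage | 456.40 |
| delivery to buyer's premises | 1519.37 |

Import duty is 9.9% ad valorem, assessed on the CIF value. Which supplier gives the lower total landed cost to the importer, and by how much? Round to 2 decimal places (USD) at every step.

Supplier A (FOB):
CIF value = FOB price + freight + insurance = 104146.46 + 1115.91 + 161.98 = 105424.35
Import duty = 105424.35 × 9.9% = 10437.01
Buyer bears (A): 1115.91 + 161.98 + 851.90 + 456.40 + 1519.37 = 4105.56
Landed cost (A) = invoice 104146.46 + 4105.56 + duty 10437.01 = 118689.03
Supplier B (CIF):
The CIF price already equals the CIF value: 101145.84
Import duty = 101145.84 × 9.9% = 10013.44
Buyer bears (B): 851.90 + 456.40 + 1519.37 = 2827.67
Landed cost (B) = invoice 101145.84 + 2827.67 + duty 10013.44 = 113986.95
Difference = |118689.03 − 113986.95| = 4702.08

Supplier B is cheaper by USD 4702.08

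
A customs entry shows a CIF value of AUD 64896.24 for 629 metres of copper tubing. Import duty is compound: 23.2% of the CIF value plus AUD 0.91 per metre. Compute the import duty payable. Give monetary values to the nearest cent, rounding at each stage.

Ad valorem component: 64896.24 × 23.2% = 15055.93
Specific component: 629 × 0.91 = 572.39
Import duty = 15055.93 + 572.39 = 15628.32

Import duty: AUD 15628.32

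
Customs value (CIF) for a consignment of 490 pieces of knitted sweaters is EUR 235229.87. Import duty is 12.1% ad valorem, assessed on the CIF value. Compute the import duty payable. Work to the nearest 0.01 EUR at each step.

Import duty: EUR 28462.81

Import duty = 235229.87 × 12.1% = 28462.81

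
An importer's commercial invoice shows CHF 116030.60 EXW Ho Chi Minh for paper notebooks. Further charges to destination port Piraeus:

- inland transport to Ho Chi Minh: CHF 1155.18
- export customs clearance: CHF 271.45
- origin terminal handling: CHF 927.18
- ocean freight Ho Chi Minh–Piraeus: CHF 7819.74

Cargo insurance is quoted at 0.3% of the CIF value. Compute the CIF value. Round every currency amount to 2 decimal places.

CIF value: CHF 126583.90

Let C be the CIF value. C = EXW price + pre-shipment costs + freight + 0.3% × C
C − 0.3% × C = 116030.60 + 1155.18 + 271.45 + 927.18 + 7819.74
0.997 × C = 126204.15
C = 126204.15 / 0.997 = 126583.90
Insurance premium = 0.3% × 126583.90 = 379.75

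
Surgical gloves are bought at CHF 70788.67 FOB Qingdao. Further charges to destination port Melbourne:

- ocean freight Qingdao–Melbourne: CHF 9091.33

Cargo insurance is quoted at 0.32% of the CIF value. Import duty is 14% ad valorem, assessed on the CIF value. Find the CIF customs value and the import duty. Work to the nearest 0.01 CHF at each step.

CIF value: CHF 80136.44; import duty: CHF 11219.10

Let C be the CIF value. C = FOB price + freight + 0.32% × C
C − 0.32% × C = 70788.67 + 9091.33
0.9968 × C = 79880.00
C = 79880.00 / 0.9968 = 80136.44
Insurance premium = 0.32% × 80136.44 = 256.44
Import duty = 80136.44 × 14% = 11219.10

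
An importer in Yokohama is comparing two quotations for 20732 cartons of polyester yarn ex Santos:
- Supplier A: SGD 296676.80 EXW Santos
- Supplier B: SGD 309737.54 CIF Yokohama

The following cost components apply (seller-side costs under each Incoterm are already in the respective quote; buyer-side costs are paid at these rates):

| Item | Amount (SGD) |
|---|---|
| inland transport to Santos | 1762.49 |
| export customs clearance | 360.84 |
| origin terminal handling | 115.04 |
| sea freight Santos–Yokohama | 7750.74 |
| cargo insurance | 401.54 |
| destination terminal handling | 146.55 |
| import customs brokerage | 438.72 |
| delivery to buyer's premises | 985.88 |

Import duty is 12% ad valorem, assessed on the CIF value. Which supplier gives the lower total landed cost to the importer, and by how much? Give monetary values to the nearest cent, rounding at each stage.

Supplier A is cheaper by SGD 2990.50

Supplier A (EXW):
CIF value = EXW price + inland to port + export clearance + origin terminal + freight + insurance = 296676.80 + 1762.49 + 360.84 + 115.04 + 7750.74 + 401.54 = 307067.45
Import duty = 307067.45 × 12% = 36848.09
Buyer bears (A): 1762.49 + 360.84 + 115.04 + 7750.74 + 401.54 + 146.55 + 438.72 + 985.88 = 11961.80
Landed cost (A) = invoice 296676.80 + 11961.80 + duty 36848.09 = 345486.69
Supplier B (CIF):
The CIF price already equals the CIF value: 309737.54
Import duty = 309737.54 × 12% = 37168.50
Buyer bears (B): 146.55 + 438.72 + 985.88 = 1571.15
Landed cost (B) = invoice 309737.54 + 1571.15 + duty 37168.50 = 348477.19
Difference = |345486.69 − 348477.19| = 2990.50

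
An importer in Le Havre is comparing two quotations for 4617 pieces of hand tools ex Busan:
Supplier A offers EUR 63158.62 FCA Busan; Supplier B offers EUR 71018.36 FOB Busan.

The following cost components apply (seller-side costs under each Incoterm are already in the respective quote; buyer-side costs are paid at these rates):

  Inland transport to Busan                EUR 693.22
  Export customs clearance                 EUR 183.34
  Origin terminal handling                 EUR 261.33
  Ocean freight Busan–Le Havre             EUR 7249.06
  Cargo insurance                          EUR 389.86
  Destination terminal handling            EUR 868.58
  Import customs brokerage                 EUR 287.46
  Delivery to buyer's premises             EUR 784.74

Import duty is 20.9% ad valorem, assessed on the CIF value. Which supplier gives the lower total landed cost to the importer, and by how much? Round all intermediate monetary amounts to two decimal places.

Supplier A is cheaper by EUR 9186.48

Supplier A (FCA):
CIF value = FCA price + origin terminal + freight + insurance = 63158.62 + 261.33 + 7249.06 + 389.86 = 71058.87
Import duty = 71058.87 × 20.9% = 14851.30
Buyer bears (A): 261.33 + 7249.06 + 389.86 + 868.58 + 287.46 + 784.74 = 9841.03
Landed cost (A) = invoice 63158.62 + 9841.03 + duty 14851.30 = 87850.95
Supplier B (FOB):
CIF value = FOB price + freight + insurance = 71018.36 + 7249.06 + 389.86 = 78657.28
Import duty = 78657.28 × 20.9% = 16439.37
Buyer bears (B): 7249.06 + 389.86 + 868.58 + 287.46 + 784.74 = 9579.70
Landed cost (B) = invoice 71018.36 + 9579.70 + duty 16439.37 = 97037.43
Difference = |87850.95 − 97037.43| = 9186.48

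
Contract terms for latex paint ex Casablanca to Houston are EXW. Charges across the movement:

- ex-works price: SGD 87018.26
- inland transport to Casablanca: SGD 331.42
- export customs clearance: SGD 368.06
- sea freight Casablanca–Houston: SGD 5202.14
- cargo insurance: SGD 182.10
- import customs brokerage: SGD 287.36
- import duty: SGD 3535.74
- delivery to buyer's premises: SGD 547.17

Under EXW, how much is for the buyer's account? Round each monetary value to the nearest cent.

EXW: the seller makes goods available at their premises; the buyer bears all onward costs.
Seller's account: goods 87018.26 = 87018.26
Buyer's account: inland to port 331.42 + export clearance 368.06 + freight 5202.14 + insurance 182.10 + brokerage 287.36 + duty 3535.74 + delivery 547.17 = 10453.99

Buyer's account: SGD 10453.99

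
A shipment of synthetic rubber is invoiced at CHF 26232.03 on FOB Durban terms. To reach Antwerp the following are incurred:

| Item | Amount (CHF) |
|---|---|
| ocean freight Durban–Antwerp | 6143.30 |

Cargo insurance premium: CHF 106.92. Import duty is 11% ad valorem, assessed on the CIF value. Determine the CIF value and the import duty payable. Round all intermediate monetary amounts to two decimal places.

CIF value: CHF 32482.25; import duty: CHF 3573.05

CIF = FOB price + freight + insurance
CIF = 26232.03 + 6143.30 + 106.92 = 32482.25
Import duty = 32482.25 × 11% = 3573.05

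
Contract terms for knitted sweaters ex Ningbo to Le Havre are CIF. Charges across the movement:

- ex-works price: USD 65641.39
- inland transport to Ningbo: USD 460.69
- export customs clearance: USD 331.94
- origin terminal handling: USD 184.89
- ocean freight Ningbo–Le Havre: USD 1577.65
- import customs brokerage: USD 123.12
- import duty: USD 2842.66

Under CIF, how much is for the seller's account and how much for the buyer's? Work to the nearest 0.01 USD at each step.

Seller: USD 68196.56; buyer: USD 2965.78

CIF: the seller pays costs through ocean freight and marine insurance to the destination port.
Seller's account: goods 65641.39 + inland to port 460.69 + export clearance 331.94 + origin terminal 184.89 + freight 1577.65 = 68196.56
Buyer's account: brokerage 123.12 + duty 2842.66 = 2965.78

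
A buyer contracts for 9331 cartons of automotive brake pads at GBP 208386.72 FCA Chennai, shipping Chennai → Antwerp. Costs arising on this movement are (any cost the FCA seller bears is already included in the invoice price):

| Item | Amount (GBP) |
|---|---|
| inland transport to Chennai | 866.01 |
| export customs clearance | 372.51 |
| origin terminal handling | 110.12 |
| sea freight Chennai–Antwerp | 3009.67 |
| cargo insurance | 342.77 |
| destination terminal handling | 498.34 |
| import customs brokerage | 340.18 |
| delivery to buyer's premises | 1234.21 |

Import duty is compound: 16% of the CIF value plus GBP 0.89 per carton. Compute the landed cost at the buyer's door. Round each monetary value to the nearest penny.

FCA: the seller delivers export-cleared goods to the carrier; the buyer bears costs from that point.
Already in the invoice (seller's account under FCA): inland to port, export clearance — exclude.
CIF value = FCA price + origin terminal + freight + insurance = 208386.72 + 110.12 + 3009.67 + 342.77 = 211849.28
Ad valorem component: 211849.28 × 16% = 33895.88
Specific component: 9331 × 0.89 = 8304.59
Import duty = 33895.88 + 8304.59 = 42200.47
Buyer bears: origin terminal 110.12 + freight 3009.67 + insurance 342.77 + destination terminal 498.34 + brokerage 340.18 + delivery 1234.21 + duty 42200.47 = 47735.76
Landed cost = invoice 208386.72 + 47735.76 = 256122.48

Total landed cost: GBP 256122.48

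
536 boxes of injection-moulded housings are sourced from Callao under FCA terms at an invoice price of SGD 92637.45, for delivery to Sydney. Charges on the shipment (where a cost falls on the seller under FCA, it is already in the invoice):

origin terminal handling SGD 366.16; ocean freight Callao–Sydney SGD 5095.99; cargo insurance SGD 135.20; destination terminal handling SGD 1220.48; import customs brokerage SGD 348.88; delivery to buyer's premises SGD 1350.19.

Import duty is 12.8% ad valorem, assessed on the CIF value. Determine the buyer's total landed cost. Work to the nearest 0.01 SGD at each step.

Total landed cost: SGD 113728.40

FCA: the seller delivers export-cleared goods to the carrier; the buyer bears costs from that point.
CIF value = FCA price + origin terminal + freight + insurance = 92637.45 + 366.16 + 5095.99 + 135.20 = 98234.80
Import duty = 98234.80 × 12.8% = 12574.05
Buyer bears: origin terminal 366.16 + freight 5095.99 + insurance 135.20 + destination terminal 1220.48 + brokerage 348.88 + delivery 1350.19 + duty 12574.05 = 21090.95
Landed cost = invoice 92637.45 + 21090.95 = 113728.40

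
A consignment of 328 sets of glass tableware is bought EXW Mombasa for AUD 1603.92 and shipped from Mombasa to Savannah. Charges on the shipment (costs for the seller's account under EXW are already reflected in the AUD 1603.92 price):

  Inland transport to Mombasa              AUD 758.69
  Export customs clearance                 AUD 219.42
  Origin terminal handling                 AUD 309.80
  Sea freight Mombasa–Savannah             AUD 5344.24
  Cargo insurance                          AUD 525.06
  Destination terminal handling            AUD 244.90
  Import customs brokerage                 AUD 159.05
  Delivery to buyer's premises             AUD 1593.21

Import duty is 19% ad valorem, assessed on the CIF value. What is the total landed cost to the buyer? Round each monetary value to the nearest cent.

EXW: the seller makes goods available at their premises; the buyer bears all onward costs.
CIF value = EXW price + inland to port + export clearance + origin terminal + freight + insurance = 1603.92 + 758.69 + 219.42 + 309.80 + 5344.24 + 525.06 = 8761.13
Import duty = 8761.13 × 19% = 1664.61
Buyer bears: inland to port 758.69 + export clearance 219.42 + origin terminal 309.80 + freight 5344.24 + insurance 525.06 + destination terminal 244.90 + brokerage 159.05 + delivery 1593.21 + duty 1664.61 = 10818.98
Landed cost = invoice 1603.92 + 10818.98 = 12422.90

Total landed cost: AUD 12422.90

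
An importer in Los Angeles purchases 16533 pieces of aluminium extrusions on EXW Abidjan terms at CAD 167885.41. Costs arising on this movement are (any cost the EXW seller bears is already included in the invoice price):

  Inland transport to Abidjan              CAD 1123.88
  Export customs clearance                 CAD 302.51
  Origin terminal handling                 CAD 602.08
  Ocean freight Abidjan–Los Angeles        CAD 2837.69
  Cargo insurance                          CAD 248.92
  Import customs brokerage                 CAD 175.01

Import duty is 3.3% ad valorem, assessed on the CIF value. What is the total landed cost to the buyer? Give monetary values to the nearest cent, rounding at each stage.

Total landed cost: CAD 178884.52

EXW: the seller makes goods available at their premises; the buyer bears all onward costs.
CIF value = EXW price + inland to port + export clearance + origin terminal + freight + insurance = 167885.41 + 1123.88 + 302.51 + 602.08 + 2837.69 + 248.92 = 173000.49
Import duty = 173000.49 × 3.3% = 5709.02
Buyer bears: inland to port 1123.88 + export clearance 302.51 + origin terminal 602.08 + freight 2837.69 + insurance 248.92 + brokerage 175.01 + duty 5709.02 = 10999.11
Landed cost = invoice 167885.41 + 10999.11 = 178884.52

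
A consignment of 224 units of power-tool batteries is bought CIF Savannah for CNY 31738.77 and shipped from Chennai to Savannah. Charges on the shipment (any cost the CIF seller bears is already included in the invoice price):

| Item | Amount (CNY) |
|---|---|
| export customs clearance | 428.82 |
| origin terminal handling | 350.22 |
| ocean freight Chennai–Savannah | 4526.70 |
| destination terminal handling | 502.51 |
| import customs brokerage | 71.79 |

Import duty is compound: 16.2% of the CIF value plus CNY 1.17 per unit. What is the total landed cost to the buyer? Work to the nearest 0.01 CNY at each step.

Total landed cost: CNY 37716.83

CIF: the seller pays costs through ocean freight and marine insurance to the destination port.
Already in the invoice (seller's account under CIF): export clearance, origin terminal, freight — exclude.
The CIF price already equals the CIF value: 31738.77
Ad valorem component: 31738.77 × 16.2% = 5141.68
Specific component: 224 × 1.17 = 262.08
Import duty = 5141.68 + 262.08 = 5403.76
Buyer bears: destination terminal 502.51 + brokerage 71.79 + duty 5403.76 = 5978.06
Landed cost = invoice 31738.77 + 5978.06 = 37716.83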